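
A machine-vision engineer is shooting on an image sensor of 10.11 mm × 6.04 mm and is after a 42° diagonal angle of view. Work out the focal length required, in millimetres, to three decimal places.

15.340 mm

Sensor diagonal = √(10.11² + 6.04²) = √138.6937 ≈ 11.7768 mm.
From α = 2·arctan(d/2f) we get f = d / (2·tan(α/2)).
With d = 11.7768 mm and α/2 = 21°, tan(α/2) ≈ 0.38386, so f ≈ 11.7768 / 0.76773 ≈ 15.3398 mm.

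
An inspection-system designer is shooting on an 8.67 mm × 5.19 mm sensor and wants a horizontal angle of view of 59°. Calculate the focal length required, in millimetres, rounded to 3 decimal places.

7.662 mm

From α = 2·arctan(w/2f) we get f = w / (2·tan(α/2)).
With w = 8.67 mm and α/2 = 29.5°, tan(α/2) ≈ 0.56577, so f ≈ 8.67 / 1.13155 ≈ 7.6621 mm.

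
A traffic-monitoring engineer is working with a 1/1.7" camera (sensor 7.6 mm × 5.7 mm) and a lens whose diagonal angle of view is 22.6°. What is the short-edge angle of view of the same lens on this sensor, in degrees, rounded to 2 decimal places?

13.67°

Sensor diagonal = √(7.6² + 5.7²) = √90.2500 ≈ 9.5000 mm.
From the diagonal AOV: f = 9.5000 / (2·tan(11.3°)) = 9.5000 / 0.39964 ≈ 23.7714 mm.
Short-edge AOV = 2·arctan(5.7 / (2 × 23.7714)) = 2·arctan(0.11989) ≈ 13.6733°.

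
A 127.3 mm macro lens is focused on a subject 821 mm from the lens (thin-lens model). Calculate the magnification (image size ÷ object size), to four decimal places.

0.1835×

Thin lens: 1/f = 1/dₒ + 1/dᵢ → 1/dᵢ = 1/127.3 − 1/821 = 0.0066374 mm⁻¹, so dᵢ ≈ 150.6607 mm.
Magnification m = dᵢ/dₒ = 150.6607/821 ≈ 0.18351.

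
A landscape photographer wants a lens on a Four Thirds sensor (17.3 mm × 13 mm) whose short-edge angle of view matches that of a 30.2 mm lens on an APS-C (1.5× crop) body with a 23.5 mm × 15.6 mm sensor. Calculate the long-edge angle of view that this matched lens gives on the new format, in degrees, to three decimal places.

37.937°

Equal short-edge AOV ⇒ f₂ = f₁ · 13/15.6 = 30.2 × 0.83333 ≈ 25.1667 mm.
Long-edge AOV on the new format = 2·arctan(17.3 / (2 × 25.1667)) = 2·arctan(0.34371) ≈ 37.9366°.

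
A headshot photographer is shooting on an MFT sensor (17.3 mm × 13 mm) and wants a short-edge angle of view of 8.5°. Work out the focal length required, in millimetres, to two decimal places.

From α = 2·arctan(h/2f) we get f = h / (2·tan(α/2)).
With h = 13 mm and α/2 = 4.25°, tan(α/2) ≈ 0.07431, so f ≈ 13 / 0.14863 ≈ 87.4681 mm.

87.47 mm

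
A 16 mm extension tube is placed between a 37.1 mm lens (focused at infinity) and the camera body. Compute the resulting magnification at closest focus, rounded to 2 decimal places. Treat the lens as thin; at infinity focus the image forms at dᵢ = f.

The tube moves the image plane from f to f + e, so dᵢ = 37.1 + 16 = 53.1 mm. Focus is achieved when 1/f = 1/dₒ + 1/dᵢ, giving dₒ = 1/(1/f − 1/(f+e)).
Magnification m = dᵢ/dₒ = (f+e)·(1/f − 1/(f+e)) = e/f = 16/37.1 ≈ 0.4313.

0.43×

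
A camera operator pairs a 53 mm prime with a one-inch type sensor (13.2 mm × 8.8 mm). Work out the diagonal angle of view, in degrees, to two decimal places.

Sensor diagonal = √(13.2² + 8.8²) = √251.6800 ≈ 15.8644 mm.
Angle of view α = 2·arctan(d/2f) with d = 15.8644 mm and f = 53 mm.
d/2f = 0.14966; arctan(0.14966) ≈ 8.5120°, so α ≈ 17.0239°.

17.02°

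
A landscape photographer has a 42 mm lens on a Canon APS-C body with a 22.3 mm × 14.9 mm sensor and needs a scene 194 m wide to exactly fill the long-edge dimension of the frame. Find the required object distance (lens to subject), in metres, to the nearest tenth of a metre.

365.4 m

W: 194 m = 194000 mm.
Magnification m = w/W = dᵢ/dₒ; combined with 1/f = 1/dₒ + 1/dᵢ this gives dₒ = f·(1 + W/w).
dₒ = 42 mm × (1 + 194000/22.3) = 42 × 8700.5516 ≈ 365423.166 mm = 365.423 m.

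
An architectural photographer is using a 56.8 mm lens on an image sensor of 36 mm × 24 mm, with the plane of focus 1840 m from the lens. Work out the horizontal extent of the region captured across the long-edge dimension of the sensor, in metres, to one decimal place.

1166.2 m

dₒ: 1840 m = 1.84e+06 mm.
Similar triangles through the lens centre give W/dₒ = w/dᵢ; with 1/f = 1/dₒ + 1/dᵢ this gives W = w·(dₒ − f)/f.
W = 36 mm × (1.84e+06 − 56.8) / 56.8 = 36 × 32393.3662 ≈ 1166161.183 mm = 1166.16 m.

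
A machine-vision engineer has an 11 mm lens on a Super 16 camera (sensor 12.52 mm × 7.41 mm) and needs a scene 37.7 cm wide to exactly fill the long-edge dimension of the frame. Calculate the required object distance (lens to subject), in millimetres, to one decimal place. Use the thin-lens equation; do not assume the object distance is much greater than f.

W: 37.7 cm = 377 mm.
Magnification m = w/W = dᵢ/dₒ; combined with 1/f = 1/dₒ + 1/dᵢ this gives dₒ = f·(1 + W/w).
dₒ = 11 mm × (1 + 377/12.52) = 11 × 31.1118 ≈ 342.230 mm.

342.2 mm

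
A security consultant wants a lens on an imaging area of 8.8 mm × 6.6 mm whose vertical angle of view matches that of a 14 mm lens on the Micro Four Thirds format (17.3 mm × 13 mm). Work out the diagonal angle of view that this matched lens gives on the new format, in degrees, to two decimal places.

Equal vertical AOV ⇒ f₂ = f₁ · 6.6/13 = 14 × 0.50769 ≈ 7.1077 mm.
Sensor diagonal = √(8.8² + 6.6²) = √121.0000 ≈ 11.0000 mm.
Diagonal AOV on the new format = 2·arctan(11.0000 / (2 × 7.1077)) = 2·arctan(0.77381) ≈ 75.4661°.

75.47°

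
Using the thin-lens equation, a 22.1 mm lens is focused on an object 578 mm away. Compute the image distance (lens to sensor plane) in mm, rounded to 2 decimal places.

22.98 mm

1/dᵢ = 1/f − 1/dₒ = 1/22.1 − 1/578 = 0.0435188 mm⁻¹.
dᵢ = 1/0.0435188 ≈ 22.9786 mm.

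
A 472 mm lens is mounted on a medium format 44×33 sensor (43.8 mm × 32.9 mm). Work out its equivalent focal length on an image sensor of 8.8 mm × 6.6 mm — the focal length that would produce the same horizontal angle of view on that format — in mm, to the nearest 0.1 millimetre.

94.8 mm

Equal angle of view means equal width/f ratio, so f₂ = f₁ · (width₂/width₁) = 472 × 8.8/43.8.
f₂ = 472 × 0.20091 ≈ 94.831 mm.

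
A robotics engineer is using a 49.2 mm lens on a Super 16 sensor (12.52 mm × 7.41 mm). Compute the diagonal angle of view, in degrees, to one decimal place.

Sensor diagonal = √(12.52² + 7.41²) = √211.6585 ≈ 14.5485 mm.
Angle of view α = 2·arctan(d/2f) with d = 14.5485 mm and f = 49.2 mm.
d/2f = 0.14785; arctan(0.14785) ≈ 8.4103°, so α ≈ 16.8206°.

16.8°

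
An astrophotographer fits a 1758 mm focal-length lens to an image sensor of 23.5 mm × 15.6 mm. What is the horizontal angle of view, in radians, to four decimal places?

0.0134 rad

Angle of view α = 2·arctan(w/2f) with w = 23.5 mm and f = 1758 mm.
w/2f = 0.00668; arctan(0.00668) ≈ 0.0067 rad, so α ≈ 0.0134 rad.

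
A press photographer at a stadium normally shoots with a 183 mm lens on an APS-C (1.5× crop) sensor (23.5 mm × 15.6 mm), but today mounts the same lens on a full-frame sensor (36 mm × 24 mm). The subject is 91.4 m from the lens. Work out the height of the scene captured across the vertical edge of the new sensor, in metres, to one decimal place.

The focal length stays 183 mm; the relevant sensor dimension is now h = 24 mm. Object distance dₒ = 91.4 m = 91400 mm.
Thin-lens field height W = h·(dₒ − f)/f = 24 × (91400 − 183)/183 ≈ 11962.885 mm = 11.9629 m.

12.0 m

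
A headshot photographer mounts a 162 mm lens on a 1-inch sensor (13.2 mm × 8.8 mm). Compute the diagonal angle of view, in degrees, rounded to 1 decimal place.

5.6°

Sensor diagonal = √(13.2² + 8.8²) = √251.6800 ≈ 15.8644 mm.
Angle of view α = 2·arctan(d/2f) with d = 15.8644 mm and f = 162 mm.
d/2f = 0.04896; arctan(0.04896) ≈ 2.8032°, so α ≈ 5.6064°.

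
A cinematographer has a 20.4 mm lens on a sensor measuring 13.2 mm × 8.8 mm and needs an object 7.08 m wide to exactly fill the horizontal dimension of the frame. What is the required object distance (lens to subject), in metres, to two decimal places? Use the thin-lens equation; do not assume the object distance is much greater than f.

W: 7.08 m = 7080 mm.
Magnification m = w/W = dᵢ/dₒ; combined with 1/f = 1/dₒ + 1/dᵢ this gives dₒ = f·(1 + W/w).
dₒ = 20.4 mm × (1 + 7080/13.2) = 20.4 × 537.3636 ≈ 10962.218 mm = 10.9622 m.

10.96 m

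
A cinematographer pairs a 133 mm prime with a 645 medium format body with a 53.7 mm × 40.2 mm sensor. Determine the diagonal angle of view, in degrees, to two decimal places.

Sensor diagonal = √(53.7² + 40.2²) = √4499.7300 ≈ 67.0800 mm.
Angle of view α = 2·arctan(d/2f) with d = 67.0800 mm and f = 133 mm.
d/2f = 0.25218; arctan(0.25218) ≈ 14.1538°, so α ≈ 28.3075°.

28.31°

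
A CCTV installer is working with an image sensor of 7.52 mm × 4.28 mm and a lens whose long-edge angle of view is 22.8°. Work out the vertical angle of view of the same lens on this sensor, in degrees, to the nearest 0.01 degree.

13.09°

From the long-edge AOV: f = 7.52 / (2·tan(11.4°)) = 7.52 / 0.40327 ≈ 18.6475 mm.
Vertical AOV = 2·arctan(4.28 / (2 × 18.6475)) = 2·arctan(0.11476) ≈ 13.0933°.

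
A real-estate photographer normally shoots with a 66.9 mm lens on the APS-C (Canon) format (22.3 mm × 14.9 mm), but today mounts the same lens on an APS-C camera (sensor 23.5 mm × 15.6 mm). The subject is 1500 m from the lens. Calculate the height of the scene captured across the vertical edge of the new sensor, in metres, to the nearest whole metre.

The focal length stays 66.9 mm; the relevant sensor dimension is now h = 15.6 mm. Object distance dₒ = 1500 m = 1.5e+06 mm.
Thin-lens field height W = h·(dₒ − f)/f = 15.6 × (1.5e+06 − 66.9)/66.9 ≈ 349760.185 mm = 349.76 m.

350 m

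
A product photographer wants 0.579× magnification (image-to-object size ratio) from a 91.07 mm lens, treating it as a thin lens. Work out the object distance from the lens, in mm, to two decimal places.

With m = dᵢ/dₒ and 1/f = 1/dₒ + 1/dᵢ, substituting dᵢ = m·dₒ gives 1/f = (1 + 1/m)/dₒ, hence dₒ = f·(1 + 1/m).
dₒ = 91.07 × (1 + 1/0.579) = 91.07 × 2.72712 ≈ 248.358 mm.

248.36 mm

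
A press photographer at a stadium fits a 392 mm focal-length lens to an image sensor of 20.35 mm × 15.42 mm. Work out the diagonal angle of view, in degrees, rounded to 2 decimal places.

Sensor diagonal = √(20.35² + 15.42²) = √651.8989 ≈ 25.5323 mm.
Angle of view α = 2·arctan(d/2f) with d = 25.5323 mm and f = 392 mm.
d/2f = 0.03257; arctan(0.03257) ≈ 1.8653°, so α ≈ 3.7306°.

3.73°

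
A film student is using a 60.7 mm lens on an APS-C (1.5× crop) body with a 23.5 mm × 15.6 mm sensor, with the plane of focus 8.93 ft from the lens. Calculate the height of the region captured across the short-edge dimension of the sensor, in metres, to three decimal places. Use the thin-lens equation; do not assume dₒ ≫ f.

0.684 m

dₒ: 8.93 ft × 304.8 mm/ft = 2721.86 mm.
Similar triangles through the lens centre give W/dₒ = h/dᵢ; with 1/f = 1/dₒ + 1/dᵢ this gives W = h·(dₒ − f)/f.
W = 15.6 mm × (2721.86 − 60.7) / 60.7 = 15.6 × 43.8413 ≈ 683.924 mm = 0.683924 m.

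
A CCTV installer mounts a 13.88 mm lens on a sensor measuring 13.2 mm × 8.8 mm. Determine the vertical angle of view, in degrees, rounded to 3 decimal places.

35.178°

Angle of view α = 2·arctan(h/2f) with h = 8.8 mm and f = 13.88 mm.
h/2f = 0.31700; arctan(0.31700) ≈ 17.5888°, so α ≈ 35.1775°.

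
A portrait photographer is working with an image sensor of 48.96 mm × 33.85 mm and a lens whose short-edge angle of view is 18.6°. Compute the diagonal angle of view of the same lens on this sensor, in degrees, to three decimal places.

32.128°

From the short-edge AOV: f = 33.85 / (2·tan(9.3°)) = 33.85 / 0.32751 ≈ 103.3548 mm.
Sensor diagonal = √(48.96² + 33.85²) = √3542.9041 ≈ 59.5223 mm.
Diagonal AOV = 2·arctan(59.5223 / (2 × 103.3548)) = 2·arctan(0.28795) ≈ 32.1276°.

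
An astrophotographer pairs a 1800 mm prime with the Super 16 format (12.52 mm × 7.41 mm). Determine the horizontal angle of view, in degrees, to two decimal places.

Angle of view α = 2·arctan(w/2f) with w = 12.52 mm and f = 1800 mm.
w/2f = 0.00348; arctan(0.00348) ≈ 0.1993°, so α ≈ 0.3985°.

0.40°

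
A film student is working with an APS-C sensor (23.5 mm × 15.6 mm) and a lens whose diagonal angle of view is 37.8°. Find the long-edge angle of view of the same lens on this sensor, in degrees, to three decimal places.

Sensor diagonal = √(23.5² + 15.6²) = √795.6100 ≈ 28.2066 mm.
From the diagonal AOV: f = 28.2066 / (2·tan(18.9°)) = 28.2066 / 0.68475 ≈ 41.1923 mm.
Long-edge AOV = 2·arctan(23.5 / (2 × 41.1923)) = 2·arctan(0.28525) ≈ 31.8413°.

31.841°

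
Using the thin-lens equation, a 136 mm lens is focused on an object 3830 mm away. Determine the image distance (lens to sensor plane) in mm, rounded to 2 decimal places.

1/dᵢ = 1/f − 1/dₒ = 1/136 − 1/3830 = 0.0070918 mm⁻¹.
dᵢ = 1/0.0070918 ≈ 141.0070 mm.

141.01 mm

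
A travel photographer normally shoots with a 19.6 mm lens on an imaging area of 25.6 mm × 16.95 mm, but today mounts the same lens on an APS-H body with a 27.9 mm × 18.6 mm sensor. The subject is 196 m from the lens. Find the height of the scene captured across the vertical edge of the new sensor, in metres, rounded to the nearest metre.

The focal length stays 19.6 mm; the relevant sensor dimension is now h = 18.6 mm. Object distance dₒ = 196 m = 196000 mm.
Thin-lens field height W = h·(dₒ − f)/f = 18.6 × (196000 − 19.6)/19.6 ≈ 185981.400 mm = 185.981 m.

186 m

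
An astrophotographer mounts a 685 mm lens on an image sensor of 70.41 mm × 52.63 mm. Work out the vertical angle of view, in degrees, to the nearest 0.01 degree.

4.40°

Angle of view α = 2·arctan(h/2f) with h = 52.63 mm and f = 685 mm.
h/2f = 0.03842; arctan(0.03842) ≈ 2.2000°, so α ≈ 4.4000°.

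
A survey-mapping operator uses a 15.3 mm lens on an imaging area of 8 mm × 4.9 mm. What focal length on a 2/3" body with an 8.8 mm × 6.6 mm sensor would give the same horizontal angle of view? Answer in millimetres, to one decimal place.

Equal angle of view means equal width/f ratio, so f₂ = f₁ · (width₂/width₁) = 15.3 × 8.8/8.
f₂ = 15.3 × 1.10000 ≈ 16.830 mm.

16.8 mm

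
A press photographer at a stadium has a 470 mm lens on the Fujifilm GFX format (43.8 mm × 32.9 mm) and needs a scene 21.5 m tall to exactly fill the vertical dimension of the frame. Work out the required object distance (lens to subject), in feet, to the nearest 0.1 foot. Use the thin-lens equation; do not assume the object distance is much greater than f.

W: 21.5 m = 21500 mm.
Magnification m = h/W = dᵢ/dₒ; combined with 1/f = 1/dₒ + 1/dᵢ this gives dₒ = f·(1 + W/h).
dₒ = 470 mm × (1 + 21500/32.9) = 470 × 654.4954 ≈ 307612.857 mm = 307612.857/304.8 ft = 1009.23 ft.

1009.2 ft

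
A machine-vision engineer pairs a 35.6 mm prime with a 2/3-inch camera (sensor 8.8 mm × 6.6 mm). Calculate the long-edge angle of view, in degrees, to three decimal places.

14.092°

Angle of view α = 2·arctan(w/2f) with w = 8.8 mm and f = 35.6 mm.
w/2f = 0.12360; arctan(0.12360) ≈ 7.0458°, so α ≈ 14.0915°.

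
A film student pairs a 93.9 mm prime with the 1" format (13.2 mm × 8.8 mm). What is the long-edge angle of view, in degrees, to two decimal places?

Angle of view α = 2·arctan(w/2f) with w = 13.2 mm and f = 93.9 mm.
w/2f = 0.07029; arctan(0.07029) ≈ 4.0206°, so α ≈ 8.0411°.

8.04°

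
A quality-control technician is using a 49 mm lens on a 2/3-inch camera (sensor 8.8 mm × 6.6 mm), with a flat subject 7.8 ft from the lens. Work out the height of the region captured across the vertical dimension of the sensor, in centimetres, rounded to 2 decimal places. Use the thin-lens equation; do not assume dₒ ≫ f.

31.36 cm

dₒ: 7.8 ft × 304.8 mm/ft = 2377.44 mm.
Similar triangles through the lens centre give W/dₒ = h/dᵢ; with 1/f = 1/dₒ + 1/dᵢ this gives W = h·(dₒ − f)/f.
W = 6.6 mm × (2377.44 − 49) / 49 = 6.6 × 47.5192 ≈ 313.627 mm = 31.3627 cm.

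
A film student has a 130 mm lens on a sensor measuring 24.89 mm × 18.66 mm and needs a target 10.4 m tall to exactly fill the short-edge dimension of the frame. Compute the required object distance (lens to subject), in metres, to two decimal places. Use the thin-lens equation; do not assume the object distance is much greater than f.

W: 10.4 m = 10400 mm.
Magnification m = h/W = dᵢ/dₒ; combined with 1/f = 1/dₒ + 1/dᵢ this gives dₒ = f·(1 + W/h).
dₒ = 130 mm × (1 + 10400/18.66) = 130 × 558.3419 ≈ 72584.448 mm = 72.5844 m.

72.58 m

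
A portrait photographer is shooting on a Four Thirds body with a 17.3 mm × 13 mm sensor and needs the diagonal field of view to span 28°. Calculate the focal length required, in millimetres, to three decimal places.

Sensor diagonal = √(17.3² + 13²) = √468.2900 ≈ 21.6400 mm.
From α = 2·arctan(d/2f) we get f = d / (2·tan(α/2)).
With d = 21.6400 mm and α/2 = 14°, tan(α/2) ≈ 0.24933, so f ≈ 21.6400 / 0.49866 ≈ 43.3967 mm.

43.397 mm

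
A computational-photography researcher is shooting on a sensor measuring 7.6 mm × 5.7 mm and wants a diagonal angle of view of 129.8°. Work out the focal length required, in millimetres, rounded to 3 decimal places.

Sensor diagonal = √(7.6² + 5.7²) = √90.2500 ≈ 9.5000 mm.
From α = 2·arctan(d/2f) we get f = d / (2·tan(α/2)).
With d = 9.5000 mm and α/2 = 64.9°, tan(α/2) ≈ 2.13477, so f ≈ 9.5000 / 4.26954 ≈ 2.2251 mm.

2.225 mm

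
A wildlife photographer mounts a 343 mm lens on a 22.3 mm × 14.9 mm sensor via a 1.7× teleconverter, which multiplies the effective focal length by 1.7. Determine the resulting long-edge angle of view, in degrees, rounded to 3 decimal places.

2.191°

Effective focal length f = 343 × 1.7 = 583.1 mm.
α = 2·arctan(22.3 / (2 × 583.1)) = 2·arctan(0.01912) ≈ 2.1909°.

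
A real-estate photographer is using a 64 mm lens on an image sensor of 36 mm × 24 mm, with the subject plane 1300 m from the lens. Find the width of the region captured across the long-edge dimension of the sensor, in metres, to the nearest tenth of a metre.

dₒ: 1300 m = 1.3e+06 mm.
Similar triangles through the lens centre give W/dₒ = w/dᵢ; with 1/f = 1/dₒ + 1/dᵢ this gives W = w·(dₒ − f)/f.
W = 36 mm × (1.3e+06 − 64) / 64 = 36 × 20311.5000 ≈ 731214.000 mm = 731.214 m.

731.2 m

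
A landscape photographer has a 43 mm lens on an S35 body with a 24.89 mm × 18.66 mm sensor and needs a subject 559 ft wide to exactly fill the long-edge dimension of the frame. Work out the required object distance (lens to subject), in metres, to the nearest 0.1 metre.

W: 559 ft × 304.8 mm/ft = 170383.19 mm.
Magnification m = w/W = dᵢ/dₒ; combined with 1/f = 1/dₒ + 1/dᵢ this gives dₒ = f·(1 + W/w).
dₒ = 43 mm × (1 + 170383/24.89) = 43 × 6846.4478 ≈ 294397.253 mm = 294.397 m.

294.4 m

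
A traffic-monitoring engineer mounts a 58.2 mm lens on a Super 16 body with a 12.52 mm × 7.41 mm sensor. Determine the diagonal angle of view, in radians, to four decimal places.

Sensor diagonal = √(12.52² + 7.41²) = √211.6585 ≈ 14.5485 mm.
Angle of view α = 2·arctan(d/2f) with d = 14.5485 mm and f = 58.2 mm.
d/2f = 0.12499; arctan(0.12499) ≈ 0.1243 rad, so α ≈ 0.2487 rad.

0.2487 rad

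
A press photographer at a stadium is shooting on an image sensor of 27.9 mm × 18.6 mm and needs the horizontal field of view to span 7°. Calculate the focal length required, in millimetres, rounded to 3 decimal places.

228.080 mm

From α = 2·arctan(w/2f) we get f = w / (2·tan(α/2)).
With w = 27.9 mm and α/2 = 3.5°, tan(α/2) ≈ 0.06116, so f ≈ 27.9 / 0.12233 ≈ 228.0805 mm.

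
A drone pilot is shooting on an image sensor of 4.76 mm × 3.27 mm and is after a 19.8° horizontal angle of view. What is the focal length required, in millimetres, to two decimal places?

13.64 mm

From α = 2·arctan(w/2f) we get f = w / (2·tan(α/2)).
With w = 4.76 mm and α/2 = 9.9°, tan(α/2) ≈ 0.17453, so f ≈ 4.76 / 0.34906 ≈ 13.6368 mm.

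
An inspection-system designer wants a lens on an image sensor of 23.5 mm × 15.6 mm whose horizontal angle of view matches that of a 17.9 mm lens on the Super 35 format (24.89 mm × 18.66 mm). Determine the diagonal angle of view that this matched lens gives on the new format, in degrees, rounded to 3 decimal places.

Equal horizontal AOV ⇒ f₂ = f₁ · 23.5/24.89 = 17.9 × 0.94415 ≈ 16.9004 mm.
Sensor diagonal = √(23.5² + 15.6²) = √795.6100 ≈ 28.2066 mm.
Diagonal AOV on the new format = 2·arctan(28.2066 / (2 × 16.9004)) = 2·arctan(0.83450) ≈ 79.6897°.

79.690°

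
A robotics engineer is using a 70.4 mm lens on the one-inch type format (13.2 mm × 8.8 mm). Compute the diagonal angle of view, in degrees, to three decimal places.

Sensor diagonal = √(13.2² + 8.8²) = √251.6800 ≈ 15.8644 mm.
Angle of view α = 2·arctan(d/2f) with d = 15.8644 mm and f = 70.4 mm.
d/2f = 0.11267; arctan(0.11267) ≈ 6.4286°, so α ≈ 12.8572°.

12.857°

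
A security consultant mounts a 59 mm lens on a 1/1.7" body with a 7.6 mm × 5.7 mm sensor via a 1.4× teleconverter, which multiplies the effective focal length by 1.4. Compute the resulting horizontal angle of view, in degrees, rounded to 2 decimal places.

5.27°

Effective focal length f = 59 × 1.4 = 82.6 mm.
α = 2·arctan(7.6 / (2 × 82.6)) = 2·arctan(0.04600) ≈ 5.2681°.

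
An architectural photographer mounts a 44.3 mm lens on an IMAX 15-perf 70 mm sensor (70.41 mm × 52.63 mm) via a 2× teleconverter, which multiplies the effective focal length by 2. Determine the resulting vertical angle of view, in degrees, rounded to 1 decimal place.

Effective focal length f = 44.3 × 2 = 88.6 mm.
α = 2·arctan(52.63 / (2 × 88.6)) = 2·arctan(0.29701) ≈ 33.0838°.

33.1°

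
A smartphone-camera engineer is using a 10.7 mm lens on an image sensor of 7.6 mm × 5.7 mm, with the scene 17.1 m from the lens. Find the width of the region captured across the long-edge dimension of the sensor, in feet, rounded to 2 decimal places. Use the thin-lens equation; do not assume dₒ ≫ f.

39.82 ft

dₒ: 17.1 m = 17100 mm.
Similar triangles through the lens centre give W/dₒ = w/dᵢ; with 1/f = 1/dₒ + 1/dᵢ this gives W = w·(dₒ − f)/f.
W = 7.6 mm × (17100 − 10.7) / 10.7 = 7.6 × 1597.1308 ≈ 12138.194 mm = 12138.194/304.8 ft = 39.8235 ft.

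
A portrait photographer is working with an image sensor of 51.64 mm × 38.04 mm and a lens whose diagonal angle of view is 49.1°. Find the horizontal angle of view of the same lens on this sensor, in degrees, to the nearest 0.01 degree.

Sensor diagonal = √(51.64² + 38.04²) = √4113.7312 ≈ 64.1384 mm.
From the diagonal AOV: f = 64.1384 / (2·tan(24.55°)) = 64.1384 / 0.91356 ≈ 70.2070 mm.
Horizontal AOV = 2·arctan(51.64 / (2 × 70.2070)) = 2·arctan(0.36777) ≈ 40.3840°.

40.38°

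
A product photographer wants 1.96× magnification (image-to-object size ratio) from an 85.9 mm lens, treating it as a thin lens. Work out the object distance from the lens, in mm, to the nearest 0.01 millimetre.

With m = dᵢ/dₒ and 1/f = 1/dₒ + 1/dᵢ, substituting dᵢ = m·dₒ gives 1/f = (1 + 1/m)/dₒ, hence dₒ = f·(1 + 1/m).
dₒ = 85.9 × (1 + 1/1.96) = 85.9 × 1.51020 ≈ 129.727 mm.

129.73 mm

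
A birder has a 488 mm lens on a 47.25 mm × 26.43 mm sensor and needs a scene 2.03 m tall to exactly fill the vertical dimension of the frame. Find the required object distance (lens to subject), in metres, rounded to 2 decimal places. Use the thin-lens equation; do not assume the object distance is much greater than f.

37.97 m

W: 2.03 m = 2030 mm.
Magnification m = h/W = dᵢ/dₒ; combined with 1/f = 1/dₒ + 1/dᵢ this gives dₒ = f·(1 + W/h).
dₒ = 488 mm × (1 + 2030/26.43) = 488 × 77.8067 ≈ 37969.650 mm = 37.9696 m.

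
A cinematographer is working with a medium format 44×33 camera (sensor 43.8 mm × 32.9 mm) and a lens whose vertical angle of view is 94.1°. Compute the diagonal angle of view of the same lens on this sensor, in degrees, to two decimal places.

From the vertical AOV: f = 32.9 / (2·tan(47.05°)) = 32.9 / 2.14849 ≈ 15.3131 mm.
Sensor diagonal = √(43.8² + 32.9²) = √3000.8500 ≈ 54.7800 mm.
Diagonal AOV = 2·arctan(54.7800 / (2 × 15.3131)) = 2·arctan(1.78867) ≈ 121.5831°.

121.58°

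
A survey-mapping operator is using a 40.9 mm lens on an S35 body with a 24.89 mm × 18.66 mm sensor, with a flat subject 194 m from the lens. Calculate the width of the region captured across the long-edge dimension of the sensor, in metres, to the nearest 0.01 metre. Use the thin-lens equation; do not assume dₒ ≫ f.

dₒ: 194 m = 194000 mm.
Similar triangles through the lens centre give W/dₒ = w/dᵢ; with 1/f = 1/dₒ + 1/dᵢ this gives W = w·(dₒ − f)/f.
W = 24.89 mm × (194000 − 40.9) / 40.9 = 24.89 × 4742.2763 ≈ 118035.257 mm = 118.035 m.

118.04 m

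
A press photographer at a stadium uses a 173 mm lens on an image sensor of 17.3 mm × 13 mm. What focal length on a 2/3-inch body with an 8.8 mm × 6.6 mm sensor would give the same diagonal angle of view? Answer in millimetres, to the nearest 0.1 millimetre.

Sensor diagonal = √(17.3² + 13²) = √468.2900 ≈ 21.6400 mm.
Sensor diagonal = √(8.8² + 6.6²) = √121.0000 ≈ 11.0000 mm.
Equal angle of view means equal diagonal/f ratio, so f₂ = f₁ · (diagonal₂/diagonal₁) = 173 × 11.0000/21.6400.
f₂ = 173 × 0.50832 ≈ 87.939 mm.

87.9 mm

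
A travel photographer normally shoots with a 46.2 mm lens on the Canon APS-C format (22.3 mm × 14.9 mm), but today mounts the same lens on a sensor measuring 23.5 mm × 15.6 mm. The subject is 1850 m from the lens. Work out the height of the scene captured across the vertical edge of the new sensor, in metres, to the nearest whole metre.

625 m

The focal length stays 46.2 mm; the relevant sensor dimension is now h = 15.6 mm. Object distance dₒ = 1850 m = 1.85e+06 mm.
Thin-lens field height W = h·(dₒ − f)/f = 15.6 × (1.85e+06 − 46.2)/46.2 ≈ 624659.725 mm = 624.66 m.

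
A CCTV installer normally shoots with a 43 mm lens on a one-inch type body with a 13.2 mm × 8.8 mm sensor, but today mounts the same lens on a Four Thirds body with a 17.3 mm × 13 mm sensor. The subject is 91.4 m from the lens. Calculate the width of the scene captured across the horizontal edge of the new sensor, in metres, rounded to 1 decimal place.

The focal length stays 43 mm; the relevant sensor dimension is now w = 17.3 mm. Object distance dₒ = 91.4 m = 91400 mm.
Thin-lens field width W = w·(dₒ − f)/f = 17.3 × (91400 − 43)/43 ≈ 36755.258 mm = 36.7553 m.

36.8 m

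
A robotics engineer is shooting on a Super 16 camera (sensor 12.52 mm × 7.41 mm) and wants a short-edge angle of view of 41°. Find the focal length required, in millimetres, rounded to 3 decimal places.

9.909 mm

From α = 2·arctan(h/2f) we get f = h / (2·tan(α/2)).
With h = 7.41 mm and α/2 = 20.5°, tan(α/2) ≈ 0.37388, so f ≈ 7.41 / 0.74777 ≈ 9.9095 mm.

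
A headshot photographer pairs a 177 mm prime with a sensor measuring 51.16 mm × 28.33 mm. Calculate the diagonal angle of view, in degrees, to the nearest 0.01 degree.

Sensor diagonal = √(51.16² + 28.33²) = √3419.9345 ≈ 58.4802 mm.
Angle of view α = 2·arctan(d/2f) with d = 58.4802 mm and f = 177 mm.
d/2f = 0.16520; arctan(0.16520) ≈ 9.3804°, so α ≈ 18.7609°.

18.76°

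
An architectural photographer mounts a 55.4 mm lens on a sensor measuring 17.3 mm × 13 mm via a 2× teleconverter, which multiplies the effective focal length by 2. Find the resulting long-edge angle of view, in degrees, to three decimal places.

8.928°

Effective focal length f = 55.4 × 2 = 110.8 mm.
α = 2·arctan(17.3 / (2 × 110.8)) = 2·arctan(0.07807) ≈ 8.9279°.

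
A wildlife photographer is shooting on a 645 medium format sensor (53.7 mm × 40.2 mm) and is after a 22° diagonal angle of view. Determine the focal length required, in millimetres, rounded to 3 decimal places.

172.548 mm

Sensor diagonal = √(53.7² + 40.2²) = √4499.7300 ≈ 67.0800 mm.
From α = 2·arctan(d/2f) we get f = d / (2·tan(α/2)).
With d = 67.0800 mm and α/2 = 11°, tan(α/2) ≈ 0.19438, so f ≈ 67.0800 / 0.38876 ≈ 172.5484 mm.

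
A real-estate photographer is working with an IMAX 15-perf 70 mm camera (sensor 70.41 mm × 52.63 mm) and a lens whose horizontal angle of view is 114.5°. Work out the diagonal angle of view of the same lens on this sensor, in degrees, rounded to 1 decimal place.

125.5°

From the horizontal AOV: f = 70.41 / (2·tan(57.25°)) = 70.41 / 3.10935 ≈ 22.6446 mm.
Sensor diagonal = √(70.41² + 52.63²) = √7727.4850 ≈ 87.9061 mm.
Diagonal AOV = 2·arctan(87.9061 / (2 × 22.6446)) = 2·arctan(1.94099) ≈ 125.4849°.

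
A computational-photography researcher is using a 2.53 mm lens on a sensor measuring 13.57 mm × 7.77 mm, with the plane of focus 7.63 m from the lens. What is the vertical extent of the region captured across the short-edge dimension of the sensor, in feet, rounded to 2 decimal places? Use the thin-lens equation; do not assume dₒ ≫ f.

dₒ: 7.63 m = 7630 mm.
Similar triangles through the lens centre give W/dₒ = h/dᵢ; with 1/f = 1/dₒ + 1/dᵢ this gives W = h·(dₒ − f)/f.
W = 7.77 mm × (7630 − 2.53) / 2.53 = 7.77 × 3014.8103 ≈ 23425.076 mm = 23425.076/304.8 ft = 76.8539 ft.

76.85 ft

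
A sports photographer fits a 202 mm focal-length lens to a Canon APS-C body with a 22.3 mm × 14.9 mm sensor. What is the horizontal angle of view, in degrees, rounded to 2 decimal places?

6.32°

Angle of view α = 2·arctan(w/2f) with w = 22.3 mm and f = 202 mm.
w/2f = 0.05520; arctan(0.05520) ≈ 3.1594°, so α ≈ 6.3188°.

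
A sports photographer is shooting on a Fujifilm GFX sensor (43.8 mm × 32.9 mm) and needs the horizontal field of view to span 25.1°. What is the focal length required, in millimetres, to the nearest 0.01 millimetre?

98.38 mm

From α = 2·arctan(w/2f) we get f = w / (2·tan(α/2)).
With w = 43.8 mm and α/2 = 12.55°, tan(α/2) ≈ 0.22261, so f ≈ 43.8 / 0.44522 ≈ 98.3782 mm.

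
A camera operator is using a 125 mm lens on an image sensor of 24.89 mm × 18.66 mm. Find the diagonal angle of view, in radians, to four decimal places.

0.2476 rad

Sensor diagonal = √(24.89² + 18.66²) = √967.7077 ≈ 31.1080 mm.
Angle of view α = 2·arctan(d/2f) with d = 31.1080 mm and f = 125 mm.
d/2f = 0.12443; arctan(0.12443) ≈ 0.1238 rad, so α ≈ 0.2476 rad.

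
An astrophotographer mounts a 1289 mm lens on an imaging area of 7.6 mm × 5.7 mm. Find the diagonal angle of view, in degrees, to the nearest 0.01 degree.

0.42°

Sensor diagonal = √(7.6² + 5.7²) = √90.2500 ≈ 9.5000 mm.
Angle of view α = 2·arctan(d/2f) with d = 9.5000 mm and f = 1289 mm.
d/2f = 0.00369; arctan(0.00369) ≈ 0.2111°, so α ≈ 0.4223°.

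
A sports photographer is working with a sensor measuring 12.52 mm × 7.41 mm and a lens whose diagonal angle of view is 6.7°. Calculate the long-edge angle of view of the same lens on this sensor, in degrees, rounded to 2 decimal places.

Sensor diagonal = √(12.52² + 7.41²) = √211.6585 ≈ 14.5485 mm.
From the diagonal AOV: f = 14.5485 / (2·tan(3.35°)) = 14.5485 / 0.11707 ≈ 124.2712 mm.
Long-edge AOV = 2·arctan(12.52 / (2 × 124.2712)) = 2·arctan(0.05037) ≈ 5.7675°.

5.77°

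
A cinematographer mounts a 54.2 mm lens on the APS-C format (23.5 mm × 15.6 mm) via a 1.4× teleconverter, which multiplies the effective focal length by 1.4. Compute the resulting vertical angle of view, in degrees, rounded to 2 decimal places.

Effective focal length f = 54.2 × 1.4 = 75.88 mm.
α = 2·arctan(15.6 / (2 × 75.88)) = 2·arctan(0.10279) ≈ 11.7381°.

11.74°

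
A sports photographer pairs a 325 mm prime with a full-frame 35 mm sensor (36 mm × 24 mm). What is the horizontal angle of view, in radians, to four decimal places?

Angle of view α = 2·arctan(w/2f) with w = 36 mm and f = 325 mm.
w/2f = 0.05538; arctan(0.05538) ≈ 0.0553 rad, so α ≈ 0.1107 rad.

0.1107 rad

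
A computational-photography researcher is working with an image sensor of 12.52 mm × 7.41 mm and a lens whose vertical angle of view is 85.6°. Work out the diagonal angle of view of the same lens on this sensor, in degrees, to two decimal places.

122.38°

From the vertical AOV: f = 7.41 / (2·tan(42.8°)) = 7.41 / 1.85202 ≈ 4.0010 mm.
Sensor diagonal = √(12.52² + 7.41²) = √211.6585 ≈ 14.5485 mm.
Diagonal AOV = 2·arctan(14.5485 / (2 × 4.0010)) = 2·arctan(1.81809) ≈ 122.3760°.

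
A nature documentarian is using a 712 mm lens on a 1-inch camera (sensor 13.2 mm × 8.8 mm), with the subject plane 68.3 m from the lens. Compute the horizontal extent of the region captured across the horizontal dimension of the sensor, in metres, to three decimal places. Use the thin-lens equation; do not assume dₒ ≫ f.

1.253 m

dₒ: 68.3 m = 68300 mm.
Similar triangles through the lens centre give W/dₒ = w/dᵢ; with 1/f = 1/dₒ + 1/dᵢ this gives W = w·(dₒ − f)/f.
W = 13.2 mm × (68300 − 712) / 712 = 13.2 × 94.9270 ≈ 1253.036 mm = 1.25304 m.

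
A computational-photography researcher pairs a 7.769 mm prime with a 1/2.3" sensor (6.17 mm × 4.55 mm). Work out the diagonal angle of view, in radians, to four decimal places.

0.9167 rad

Sensor diagonal = √(6.17² + 4.55²) = √58.7714 ≈ 7.6663 mm.
Angle of view α = 2·arctan(d/2f) with d = 7.6663 mm and f = 7.769 mm.
d/2f = 0.49339; arctan(0.49339) ≈ 0.4583 rad, so α ≈ 0.9167 rad.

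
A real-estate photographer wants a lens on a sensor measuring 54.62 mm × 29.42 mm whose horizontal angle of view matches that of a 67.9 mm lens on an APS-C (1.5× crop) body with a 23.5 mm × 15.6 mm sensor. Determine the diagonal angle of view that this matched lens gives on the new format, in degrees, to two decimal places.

22.24°

Equal horizontal AOV ⇒ f₂ = f₁ · 54.62/23.5 = 67.9 × 2.32426 ≈ 157.8169 mm.
Sensor diagonal = √(54.62² + 29.42²) = √3848.8808 ≈ 62.0393 mm.
Diagonal AOV on the new format = 2·arctan(62.0393 / (2 × 157.8169)) = 2·arctan(0.19655) ≈ 22.2400°.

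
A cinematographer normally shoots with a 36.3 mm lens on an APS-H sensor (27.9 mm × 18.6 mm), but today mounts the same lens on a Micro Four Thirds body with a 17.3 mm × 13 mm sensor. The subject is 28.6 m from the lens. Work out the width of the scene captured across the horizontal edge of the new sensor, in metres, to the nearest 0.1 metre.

The focal length stays 36.3 mm; the relevant sensor dimension is now w = 17.3 mm. Object distance dₒ = 28.6 m = 28600 mm.
Thin-lens field width W = w·(dₒ − f)/f = 17.3 × (28600 − 36.3)/36.3 ≈ 13613.003 mm = 13.613 m.

13.6 m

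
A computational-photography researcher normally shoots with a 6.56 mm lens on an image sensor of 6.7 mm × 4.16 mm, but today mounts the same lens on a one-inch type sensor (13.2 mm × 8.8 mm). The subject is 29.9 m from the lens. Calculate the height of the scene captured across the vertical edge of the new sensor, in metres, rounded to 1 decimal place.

The focal length stays 6.56 mm; the relevant sensor dimension is now h = 8.8 mm. Object distance dₒ = 29.9 m = 29900 mm.
Thin-lens field height W = h·(dₒ − f)/f = 8.8 × (29900 − 6.56)/6.56 ≈ 40100.956 mm = 40.101 m.

40.1 m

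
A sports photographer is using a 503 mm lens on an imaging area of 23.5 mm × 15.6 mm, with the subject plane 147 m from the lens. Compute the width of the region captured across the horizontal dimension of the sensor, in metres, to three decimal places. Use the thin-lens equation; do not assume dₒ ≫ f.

6.844 m

dₒ: 147 m = 147000 mm.
Similar triangles through the lens centre give W/dₒ = w/dᵢ; with 1/f = 1/dₒ + 1/dᵢ this gives W = w·(dₒ − f)/f.
W = 23.5 mm × (147000 − 503) / 503 = 23.5 × 291.2465 ≈ 6844.293 mm = 6.84429 m.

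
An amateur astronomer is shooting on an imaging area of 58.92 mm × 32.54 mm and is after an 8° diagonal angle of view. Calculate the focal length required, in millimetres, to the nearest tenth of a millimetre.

Sensor diagonal = √(58.92² + 32.54²) = √4530.4180 ≈ 67.3084 mm.
From α = 2·arctan(d/2f) we get f = d / (2·tan(α/2)).
With d = 67.3084 mm and α/2 = 4°, tan(α/2) ≈ 0.06993, so f ≈ 67.3084 / 0.13985 ≈ 481.2773 mm.

481.3 mm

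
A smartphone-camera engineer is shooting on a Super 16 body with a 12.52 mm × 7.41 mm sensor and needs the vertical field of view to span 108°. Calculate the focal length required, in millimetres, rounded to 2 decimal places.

From α = 2·arctan(h/2f) we get f = h / (2·tan(α/2)).
With h = 7.41 mm and α/2 = 54°, tan(α/2) ≈ 1.37638, so f ≈ 7.41 / 2.75276 ≈ 2.6918 mm.

2.69 mm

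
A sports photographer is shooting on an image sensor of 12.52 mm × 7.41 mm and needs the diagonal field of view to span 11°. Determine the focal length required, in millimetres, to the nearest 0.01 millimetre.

Sensor diagonal = √(12.52² + 7.41²) = √211.6585 ≈ 14.5485 mm.
From α = 2·arctan(d/2f) we get f = d / (2·tan(α/2)).
With d = 14.5485 mm and α/2 = 5.5°, tan(α/2) ≈ 0.09629, so f ≈ 14.5485 / 0.19258 ≈ 75.5459 mm.

75.55 mm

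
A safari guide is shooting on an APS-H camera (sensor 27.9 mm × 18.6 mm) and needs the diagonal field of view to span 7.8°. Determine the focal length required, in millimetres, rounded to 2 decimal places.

245.93 mm

Sensor diagonal = √(27.9² + 18.6²) = √1124.3700 ≈ 33.5316 mm.
From α = 2·arctan(d/2f) we get f = d / (2·tan(α/2)).
With d = 33.5316 mm and α/2 = 3.9°, tan(α/2) ≈ 0.06817, so f ≈ 33.5316 / 0.13635 ≈ 245.9298 mm.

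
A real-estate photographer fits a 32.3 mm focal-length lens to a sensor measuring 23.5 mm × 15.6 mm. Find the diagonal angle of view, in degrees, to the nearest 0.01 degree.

Sensor diagonal = √(23.5² + 15.6²) = √795.6100 ≈ 28.2066 mm.
Angle of view α = 2·arctan(d/2f) with d = 28.2066 mm and f = 32.3 mm.
d/2f = 0.43663; arctan(0.43663) ≈ 23.5877°, so α ≈ 47.1754°.

47.18°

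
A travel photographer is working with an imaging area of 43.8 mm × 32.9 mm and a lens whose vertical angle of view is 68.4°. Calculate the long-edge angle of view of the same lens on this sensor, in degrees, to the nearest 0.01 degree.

84.27°

From the vertical AOV: f = 32.9 / (2·tan(34.2°)) = 32.9 / 1.35920 ≈ 24.2054 mm.
Long-edge AOV = 2·arctan(43.8 / (2 × 24.2054)) = 2·arctan(0.90476) ≈ 84.2748°.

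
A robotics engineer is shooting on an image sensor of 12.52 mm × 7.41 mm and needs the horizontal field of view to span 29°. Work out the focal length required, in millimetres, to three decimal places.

From α = 2·arctan(w/2f) we get f = w / (2·tan(α/2)).
With w = 12.52 mm and α/2 = 14.5°, tan(α/2) ≈ 0.25862, so f ≈ 12.52 / 0.51724 ≈ 24.2056 mm.

24.206 mm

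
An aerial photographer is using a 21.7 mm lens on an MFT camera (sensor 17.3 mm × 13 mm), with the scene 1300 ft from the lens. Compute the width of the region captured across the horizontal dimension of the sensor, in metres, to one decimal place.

dₒ: 1300 ft × 304.8 mm/ft = 396239.99 mm.
Similar triangles through the lens centre give W/dₒ = w/dᵢ; with 1/f = 1/dₒ + 1/dᵢ this gives W = w·(dₒ − f)/f.
W = 17.3 mm × (396240 − 21.7) / 21.7 = 17.3 × 18258.9072 ≈ 315879.095 mm = 315.879 m.

315.9 m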